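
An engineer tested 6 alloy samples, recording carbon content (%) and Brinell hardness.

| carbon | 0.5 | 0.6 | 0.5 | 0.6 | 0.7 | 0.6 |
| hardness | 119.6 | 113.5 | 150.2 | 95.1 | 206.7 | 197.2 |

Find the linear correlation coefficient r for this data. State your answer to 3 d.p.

n = 6, Σx = 3.5, Σy = 882.3, Σx² = 2.07, Σy² = 140403.19, Σxy = 523.07
nΣxy − ΣxΣy = 3138.42 − 3088.05 = 50.37
nΣx² − (Σx)² = 12.42 − 12.25 = 0.17; nΣy² − (Σy)² = 842419.14 − 778453.29 = 63965.85
r = 50.37 / √(0.17 × 63965.85) = 50.37 / 104.2794 ≈ 0.483

0.483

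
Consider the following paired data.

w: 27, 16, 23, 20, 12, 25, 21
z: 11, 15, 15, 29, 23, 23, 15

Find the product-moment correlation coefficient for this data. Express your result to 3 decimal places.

-0.337

n = 7, Σw = 144, Σz = 131, Σw² = 3124, Σz² = 2695, Σwz = 2628
nΣwz − ΣwΣz = 18396 − 18864 = -468
nΣw² − (Σw)² = 21868 − 20736 = 1132; nΣz² − (Σz)² = 18865 − 17161 = 1704
r = -468 / √(1132 × 1704) = -468 / 1388.8585 ≈ -0.337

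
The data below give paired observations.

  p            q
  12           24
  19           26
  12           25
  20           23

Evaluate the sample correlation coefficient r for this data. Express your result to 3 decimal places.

n = 4, Σp = 63, Σq = 98, Σp² = 1049, Σq² = 2406, Σpq = 1542
nΣpq − ΣpΣq = 6168 − 6174 = -6
nΣp² − (Σp)² = 4196 − 3969 = 227; nΣq² − (Σq)² = 9624 − 9604 = 20
r = -6 / √(227 × 20) = -6 / 67.3795 ≈ -0.089

-0.089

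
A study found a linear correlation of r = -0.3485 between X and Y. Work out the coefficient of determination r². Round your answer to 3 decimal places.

r² = (-0.3485)² = 0.121

0.121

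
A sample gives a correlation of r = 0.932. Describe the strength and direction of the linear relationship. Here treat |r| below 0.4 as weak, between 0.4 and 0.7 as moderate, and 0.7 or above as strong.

strong positive

r = 0.932 > 0 so the relationship is positive.
|r| = 0.932, which falls in the strong range.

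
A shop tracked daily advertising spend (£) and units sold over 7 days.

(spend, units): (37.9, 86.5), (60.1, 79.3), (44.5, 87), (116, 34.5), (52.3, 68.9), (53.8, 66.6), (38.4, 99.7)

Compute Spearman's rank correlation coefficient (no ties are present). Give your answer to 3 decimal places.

Rank spend: 1, 6, 3, 7, 4, 5, 2
Rank units: 5, 4, 6, 1, 3, 2, 7
d = rank(spend) − rank(units): -4, 2, -3, 6, 1, 3, -5; Σd² = 100
ρ = 1 − 6Σd² / [n(n²−1)] = 1 − 6×100 / (7×48) = 1 − 600/336 ≈ -0.786

-0.786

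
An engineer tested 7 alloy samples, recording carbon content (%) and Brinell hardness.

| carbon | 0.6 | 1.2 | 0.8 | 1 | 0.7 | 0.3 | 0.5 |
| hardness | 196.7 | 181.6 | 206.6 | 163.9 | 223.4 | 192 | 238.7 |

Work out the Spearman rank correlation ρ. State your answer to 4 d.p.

Rank carbon: 3, 7, 5, 6, 4, 1, 2
Rank hardness: 4, 2, 5, 1, 6, 3, 7
d = rank(carbon) − rank(hardness): -1, 5, 0, 5, -2, -2, -5; Σd² = 84
ρ = 1 − 6Σd² / [n(n²−1)] = 1 − 6×84 / (7×48) = 1 − 504/336 ≈ -0.5000

-0.5000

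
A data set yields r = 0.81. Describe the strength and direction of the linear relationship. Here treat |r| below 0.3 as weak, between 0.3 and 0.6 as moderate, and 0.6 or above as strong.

r = 0.81 > 0 so the relationship is positive.
|r| = 0.81, which falls in the strong range.

strong positive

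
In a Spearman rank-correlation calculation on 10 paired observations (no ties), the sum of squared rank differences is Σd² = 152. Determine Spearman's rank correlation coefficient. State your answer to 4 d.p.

0.0788

ρ = 1 − 6Σd² / [n(n²−1)] = 1 − 6×152 / (10×99)
  = 1 − 912/990 = 1 − 0.92121 ≈ 0.0788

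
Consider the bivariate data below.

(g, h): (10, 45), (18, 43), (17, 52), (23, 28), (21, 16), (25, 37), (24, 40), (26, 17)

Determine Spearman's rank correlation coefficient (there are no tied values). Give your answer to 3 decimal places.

Rank g: 1, 3, 2, 5, 4, 7, 6, 8
Rank h: 7, 6, 8, 3, 1, 4, 5, 2
d = rank(g) − rank(h): -6, -3, -6, 2, 3, 3, 1, 6; Σd² = 140
ρ = 1 − 6Σd² / [n(n²−1)] = 1 − 6×140 / (8×63) = 1 − 840/504 ≈ -0.667

-0.667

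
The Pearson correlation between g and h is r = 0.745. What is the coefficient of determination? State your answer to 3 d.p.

0.555

r² = (0.745)² = 0.555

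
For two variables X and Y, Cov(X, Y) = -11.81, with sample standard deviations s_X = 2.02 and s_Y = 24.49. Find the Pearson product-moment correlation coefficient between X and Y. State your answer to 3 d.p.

-0.239

r = Cov(X,Y) / (s_X · s_Y) = -11.81 / (2.02 × 24.49)
  = -11.81 / 49.4698 ≈ -0.239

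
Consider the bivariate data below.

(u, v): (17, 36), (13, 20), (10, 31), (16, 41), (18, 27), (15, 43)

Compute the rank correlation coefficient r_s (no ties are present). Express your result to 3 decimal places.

0.086

Rank u: 5, 2, 1, 4, 6, 3
Rank v: 4, 1, 3, 5, 2, 6
d = rank(u) − rank(v): 1, 1, -2, -1, 4, -3; Σd² = 32
ρ = 1 − 6Σd² / [n(n²−1)] = 1 − 6×32 / (6×35) = 1 − 192/210 ≈ 0.086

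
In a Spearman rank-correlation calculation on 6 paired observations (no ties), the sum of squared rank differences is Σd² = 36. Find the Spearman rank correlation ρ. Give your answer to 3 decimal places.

ρ = 1 − 6Σd² / [n(n²−1)] = 1 − 6×36 / (6×35)
  = 1 − 216/210 = 1 − 1.0286 ≈ -0.029

-0.029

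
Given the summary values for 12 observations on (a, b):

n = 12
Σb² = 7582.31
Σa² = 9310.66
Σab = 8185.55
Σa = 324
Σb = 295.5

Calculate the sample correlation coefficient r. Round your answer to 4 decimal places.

0.4993

r = (nΣab − ΣaΣb) / √[(nΣa² − (Σa)²)(nΣb² − (Σb)²)]
Numerator: 12×8185.55 − 324×295.5 = 2484.6
Denominator: √[(111727.92 − 104976)(90987.72 − 87320.25)] = √[6751.92 × 3667.47] = 4976.1897
r = 2484.6 / 4976.1897 ≈ 0.4993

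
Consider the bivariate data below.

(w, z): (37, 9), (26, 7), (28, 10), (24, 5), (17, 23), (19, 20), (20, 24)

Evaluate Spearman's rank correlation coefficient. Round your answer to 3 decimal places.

Rank w: 7, 5, 6, 4, 1, 2, 3
Rank z: 3, 2, 4, 1, 6, 5, 7
d = rank(w) − rank(z): 4, 3, 2, 3, -5, -3, -4; Σd² = 88
ρ = 1 − 6Σd² / [n(n²−1)] = 1 − 6×88 / (7×48) = 1 − 528/336 ≈ -0.571

-0.571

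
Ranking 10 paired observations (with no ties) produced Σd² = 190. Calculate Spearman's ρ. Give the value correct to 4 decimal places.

-0.1515

ρ = 1 − 6Σd² / [n(n²−1)] = 1 − 6×190 / (10×99)
  = 1 − 1140/990 = 1 − 1.15152 ≈ -0.1515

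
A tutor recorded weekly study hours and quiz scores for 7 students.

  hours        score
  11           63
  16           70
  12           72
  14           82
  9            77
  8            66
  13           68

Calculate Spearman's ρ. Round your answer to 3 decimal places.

Rank hours: 3, 7, 4, 6, 2, 1, 5
Rank score: 1, 4, 5, 7, 6, 2, 3
d = rank(hours) − rank(score): 2, 3, -1, -1, -4, -1, 2; Σd² = 36
ρ = 1 − 6Σd² / [n(n²−1)] = 1 − 6×36 / (7×48) = 1 − 216/336 ≈ 0.357

0.357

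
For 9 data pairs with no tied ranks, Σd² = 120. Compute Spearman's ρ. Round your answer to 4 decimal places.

0.0000

ρ = 1 − 6Σd² / [n(n²−1)] = 1 − 6×120 / (9×80)
  = 1 − 720/720 = 1 − 1.00000 ≈ 0.0000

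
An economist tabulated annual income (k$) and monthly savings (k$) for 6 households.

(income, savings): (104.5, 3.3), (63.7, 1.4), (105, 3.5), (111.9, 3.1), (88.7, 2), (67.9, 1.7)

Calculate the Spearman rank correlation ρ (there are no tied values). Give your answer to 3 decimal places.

Rank income: 4, 1, 5, 6, 3, 2
Rank savings: 5, 1, 6, 4, 3, 2
d = rank(income) − rank(savings): -1, 0, -1, 2, 0, 0; Σd² = 6
ρ = 1 − 6Σd² / [n(n²−1)] = 1 − 6×6 / (6×35) = 1 − 36/210 ≈ 0.829

0.829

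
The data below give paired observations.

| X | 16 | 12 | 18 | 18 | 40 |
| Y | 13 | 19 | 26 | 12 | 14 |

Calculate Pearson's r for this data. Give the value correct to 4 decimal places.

-0.2629

n = 5, ΣX = 104, ΣY = 84, ΣX² = 2648, ΣY² = 1546, ΣXY = 1680
nΣXY − ΣXΣY = 8400 − 8736 = -336
nΣX² − (ΣX)² = 13240 − 10816 = 2424; nΣY² − (ΣY)² = 7730 − 7056 = 674
r = -336 / √(2424 × 674) = -336 / 1278.1925 ≈ -0.2629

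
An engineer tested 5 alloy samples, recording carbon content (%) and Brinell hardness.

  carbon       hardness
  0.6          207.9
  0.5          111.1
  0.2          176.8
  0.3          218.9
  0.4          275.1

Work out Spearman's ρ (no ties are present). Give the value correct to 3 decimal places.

-0.100

Rank carbon: 5, 4, 1, 2, 3
Rank hardness: 3, 1, 2, 4, 5
d = rank(carbon) − rank(hardness): 2, 3, -1, -2, -2; Σd² = 22
ρ = 1 − 6Σd² / [n(n²−1)] = 1 − 6×22 / (5×24) = 1 − 132/120 ≈ -0.100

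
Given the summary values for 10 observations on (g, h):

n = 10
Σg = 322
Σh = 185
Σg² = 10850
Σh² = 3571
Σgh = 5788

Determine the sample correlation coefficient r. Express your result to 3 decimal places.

r = (nΣgh − ΣgΣh) / √[(nΣg² − (Σg)²)(nΣh² − (Σh)²)]
Numerator: 10×5788 − 322×185 = -1690
Denominator: √[(108500 − 103684)(35710 − 34225)] = √[4816 × 1485] = 2674.2775
r = -1690 / 2674.2775 ≈ -0.632

-0.632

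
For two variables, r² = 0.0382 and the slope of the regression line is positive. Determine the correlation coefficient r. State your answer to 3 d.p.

|r| = √0.0382 = 0.195
The association is positive, so r = 0.195.

0.195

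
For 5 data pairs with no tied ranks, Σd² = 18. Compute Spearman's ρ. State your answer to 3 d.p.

0.100

ρ = 1 − 6Σd² / [n(n²−1)] = 1 − 6×18 / (5×24)
  = 1 − 108/120 = 1 − 0.9000 ≈ 0.100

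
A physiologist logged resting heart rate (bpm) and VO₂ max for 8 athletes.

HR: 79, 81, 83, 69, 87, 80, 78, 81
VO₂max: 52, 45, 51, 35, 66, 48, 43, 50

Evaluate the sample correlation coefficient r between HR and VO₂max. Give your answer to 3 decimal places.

0.889

n = 8, Σx = 638, Σy = 390, Σx² = 51066, Σy² = 19564, Σxy = 31387
nΣxy − ΣxΣy = 251096 − 248820 = 2276
nΣx² − (Σx)² = 408528 − 407044 = 1484; nΣy² − (Σy)² = 156512 − 152100 = 4412
r = 2276 / √(1484 × 4412) = 2276 / 2558.7903 ≈ 0.889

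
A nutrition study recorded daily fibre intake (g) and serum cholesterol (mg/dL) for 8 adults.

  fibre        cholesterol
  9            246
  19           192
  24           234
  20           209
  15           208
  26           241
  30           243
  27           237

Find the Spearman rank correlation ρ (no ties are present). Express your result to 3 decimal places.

0.286

Rank fibre: 1, 3, 5, 4, 2, 6, 8, 7
Rank cholesterol: 8, 1, 4, 3, 2, 6, 7, 5
d = rank(fibre) − rank(cholesterol): -7, 2, 1, 1, 0, 0, 1, 2; Σd² = 60
ρ = 1 − 6Σd² / [n(n²−1)] = 1 − 6×60 / (8×63) = 1 − 360/504 ≈ 0.286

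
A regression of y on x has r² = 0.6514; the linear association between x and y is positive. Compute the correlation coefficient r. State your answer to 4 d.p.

|r| = √0.6514 = 0.8071
The association is positive, so r = 0.8071.

0.8071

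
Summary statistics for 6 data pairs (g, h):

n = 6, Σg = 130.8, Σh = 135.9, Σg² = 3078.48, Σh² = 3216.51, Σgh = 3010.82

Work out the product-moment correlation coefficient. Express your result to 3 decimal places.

0.272

r = (nΣgh − ΣgΣh) / √[(nΣg² − (Σg)²)(nΣh² − (Σh)²)]
Numerator: 6×3010.82 − 130.8×135.9 = 289.2
Denominator: √[(18470.88 − 17108.64)(19299.06 − 18468.81)] = √[1362.24 × 830.25] = 1063.4847
r = 289.2 / 1063.4847 ≈ 0.272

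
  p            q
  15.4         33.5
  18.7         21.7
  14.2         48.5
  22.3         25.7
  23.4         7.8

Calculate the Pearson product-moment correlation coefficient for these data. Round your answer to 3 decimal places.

-0.873

n = 5, Σp = 94, Σq = 137.2, Σp² = 1833.34, Σq² = 4666.72, Σpq = 2366.02
nΣpq − ΣpΣq = 11830.1 − 12896.8 = -1066.7
nΣp² − (Σp)² = 9166.7 − 8836 = 330.7; nΣq² − (Σq)² = 23333.6 − 18823.84 = 4509.76
r = -1066.7 / √(330.7 × 4509.76) = -1066.7 / 1221.2197 ≈ -0.873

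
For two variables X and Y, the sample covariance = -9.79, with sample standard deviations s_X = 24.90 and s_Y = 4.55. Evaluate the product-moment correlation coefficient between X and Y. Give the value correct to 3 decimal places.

-0.086

r = Cov(X,Y) / (s_X · s_Y) = -9.79 / (24.90 × 4.55)
  = -9.79 / 113.2950 ≈ -0.086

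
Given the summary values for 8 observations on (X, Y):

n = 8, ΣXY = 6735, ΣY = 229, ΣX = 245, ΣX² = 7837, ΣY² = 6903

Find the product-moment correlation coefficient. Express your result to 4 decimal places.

r = (nΣXY − ΣXΣY) / √[(nΣX² − (ΣX)²)(nΣY² − (ΣY)²)]
Numerator: 8×6735 − 245×229 = -2225
Denominator: √[(62696 − 60025)(55224 − 52441)] = √[2671 × 2783] = 2726.4249
r = -2225 / 2726.4249 ≈ -0.8161

-0.8161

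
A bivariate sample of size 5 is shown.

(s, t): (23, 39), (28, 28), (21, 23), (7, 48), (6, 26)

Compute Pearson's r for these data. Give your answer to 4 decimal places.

-0.3189

n = 5, Σs = 85, Σt = 164, Σs² = 1839, Σt² = 5814, Σst = 2656
nΣst − ΣsΣt = 13280 − 13940 = -660
nΣs² − (Σs)² = 9195 − 7225 = 1970; nΣt² − (Σt)² = 29070 − 26896 = 2174
r = -660 / √(1970 × 2174) = -660 / 2069.4879 ≈ -0.3189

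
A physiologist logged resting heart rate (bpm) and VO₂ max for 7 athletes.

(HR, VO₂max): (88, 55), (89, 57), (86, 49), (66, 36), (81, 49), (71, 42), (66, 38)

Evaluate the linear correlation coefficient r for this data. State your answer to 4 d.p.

n = 7, Σx = 547, Σy = 326, Σx² = 43375, Σy² = 15580, Σxy = 25962
nΣxy − ΣxΣy = 181734 − 178322 = 3412
nΣx² − (Σx)² = 303625 − 299209 = 4416; nΣy² − (Σy)² = 109060 − 106276 = 2784
r = 3412 / √(4416 × 2784) = 3412 / 3506.3006 ≈ 0.9731

0.9731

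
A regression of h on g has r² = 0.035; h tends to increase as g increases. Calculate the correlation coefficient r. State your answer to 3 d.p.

0.187

|r| = √0.035 = 0.187
The association is positive, so r = 0.187.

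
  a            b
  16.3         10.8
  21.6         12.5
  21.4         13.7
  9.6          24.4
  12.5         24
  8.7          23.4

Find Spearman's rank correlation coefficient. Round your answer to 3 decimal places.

-0.657

Rank a: 4, 6, 5, 2, 3, 1
Rank b: 1, 2, 3, 6, 5, 4
d = rank(a) − rank(b): 3, 4, 2, -4, -2, -3; Σd² = 58
ρ = 1 − 6Σd² / [n(n²−1)] = 1 − 6×58 / (6×35) = 1 − 348/210 ≈ -0.657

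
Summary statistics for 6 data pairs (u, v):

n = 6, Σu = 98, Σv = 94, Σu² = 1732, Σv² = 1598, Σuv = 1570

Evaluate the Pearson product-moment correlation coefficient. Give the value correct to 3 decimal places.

r = (nΣuv − ΣuΣv) / √[(nΣu² − (Σu)²)(nΣv² − (Σv)²)]
Numerator: 6×1570 − 98×94 = 208
Denominator: √[(10392 − 9604)(9588 − 8836)] = √[788 × 752] = 769.7896
r = 208 / 769.7896 ≈ 0.270

0.270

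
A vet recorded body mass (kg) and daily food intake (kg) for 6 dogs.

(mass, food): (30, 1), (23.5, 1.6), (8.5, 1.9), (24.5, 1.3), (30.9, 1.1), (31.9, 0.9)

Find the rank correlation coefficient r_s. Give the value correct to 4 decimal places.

Rank mass: 4, 2, 1, 3, 5, 6
Rank food: 2, 5, 6, 4, 3, 1
d = rank(mass) − rank(food): 2, -3, -5, -1, 2, 5; Σd² = 68
ρ = 1 − 6Σd² / [n(n²−1)] = 1 − 6×68 / (6×35) = 1 − 408/210 ≈ -0.9429

-0.9429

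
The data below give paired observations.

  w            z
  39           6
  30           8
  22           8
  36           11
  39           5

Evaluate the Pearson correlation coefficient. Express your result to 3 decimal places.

n = 5, Σw = 166, Σz = 38, Σw² = 5722, Σz² = 310, Σwz = 1241
nΣwz − ΣwΣz = 6205 − 6308 = -103
nΣw² − (Σw)² = 28610 − 27556 = 1054; nΣz² − (Σz)² = 1550 − 1444 = 106
r = -103 / √(1054 × 106) = -103 / 334.2514 ≈ -0.308

-0.308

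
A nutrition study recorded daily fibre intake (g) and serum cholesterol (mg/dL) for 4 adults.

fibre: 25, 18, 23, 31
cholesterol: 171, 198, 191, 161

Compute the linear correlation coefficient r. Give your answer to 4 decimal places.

n = 4, Σx = 97, Σy = 721, Σx² = 2439, Σy² = 130847, Σxy = 17223
nΣxy − ΣxΣy = 68892 − 69937 = -1045
nΣx² − (Σx)² = 9756 − 9409 = 347; nΣy² − (Σy)² = 523388 − 519841 = 3547
r = -1045 / √(347 × 3547) = -1045 / 1109.4183 ≈ -0.9419

-0.9419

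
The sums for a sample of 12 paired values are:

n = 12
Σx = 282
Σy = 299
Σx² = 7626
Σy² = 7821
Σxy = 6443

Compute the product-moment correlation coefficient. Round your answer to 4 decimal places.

-0.9586

r = (nΣxy − ΣxΣy) / √[(nΣx² − (Σx)²)(nΣy² − (Σy)²)]
Numerator: 12×6443 − 282×299 = -7002
Denominator: √[(91512 − 79524)(93852 − 89401)] = √[11988 × 4451] = 7304.6963
r = -7002 / 7304.6963 ≈ -0.9586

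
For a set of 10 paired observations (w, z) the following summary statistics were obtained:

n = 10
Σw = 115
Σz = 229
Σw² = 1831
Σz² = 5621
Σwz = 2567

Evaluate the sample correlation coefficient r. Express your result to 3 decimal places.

r = (nΣwz − ΣwΣz) / √[(nΣw² − (Σw)²)(nΣz² − (Σz)²)]
Numerator: 10×2567 − 115×229 = -665
Denominator: √[(18310 − 13225)(56210 − 52441)] = √[5085 × 3769] = 4377.8265
r = -665 / 4377.8265 ≈ -0.152

-0.152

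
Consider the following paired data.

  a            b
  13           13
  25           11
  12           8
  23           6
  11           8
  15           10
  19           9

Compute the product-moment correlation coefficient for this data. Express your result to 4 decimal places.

n = 7, Σa = 118, Σb = 65, Σa² = 2174, Σb² = 635, Σab = 1087
nΣab − ΣaΣb = 7609 − 7670 = -61
nΣa² − (Σa)² = 15218 − 13924 = 1294; nΣb² − (Σb)² = 4445 − 4225 = 220
r = -61 / √(1294 × 220) = -61 / 533.5541 ≈ -0.1143

-0.1143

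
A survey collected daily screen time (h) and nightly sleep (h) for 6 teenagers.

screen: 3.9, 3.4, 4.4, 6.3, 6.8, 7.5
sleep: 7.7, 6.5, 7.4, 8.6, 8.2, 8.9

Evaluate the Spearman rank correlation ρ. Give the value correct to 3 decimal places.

0.886

Rank screen: 2, 1, 3, 4, 5, 6
Rank sleep: 3, 1, 2, 5, 4, 6
d = rank(screen) − rank(sleep): -1, 0, 1, -1, 1, 0; Σd² = 4
ρ = 1 − 6Σd² / [n(n²−1)] = 1 − 6×4 / (6×35) = 1 − 24/210 ≈ 0.886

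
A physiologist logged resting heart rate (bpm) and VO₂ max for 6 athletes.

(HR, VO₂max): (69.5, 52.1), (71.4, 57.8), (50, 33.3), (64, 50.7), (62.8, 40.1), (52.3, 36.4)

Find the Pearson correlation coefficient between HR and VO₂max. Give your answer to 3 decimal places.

0.939

n = 6, Σx = 370, Σy = 270.4, Σx² = 23203.34, Σy² = 12667.6, Σxy = 17079.67
nΣxy − ΣxΣy = 102478.02 − 100048 = 2430.02
nΣx² − (Σx)² = 139220.04 − 136900 = 2320.04; nΣy² − (Σy)² = 76005.6 − 73116.16 = 2889.44
r = 2430.02 / √(2320.04 × 2889.44) = 2430.02 / 2589.1343 ≈ 0.939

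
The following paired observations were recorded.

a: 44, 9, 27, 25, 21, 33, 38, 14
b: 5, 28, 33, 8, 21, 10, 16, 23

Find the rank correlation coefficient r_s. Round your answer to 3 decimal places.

Rank a: 8, 1, 5, 4, 3, 6, 7, 2
Rank b: 1, 7, 8, 2, 5, 3, 4, 6
d = rank(a) − rank(b): 7, -6, -3, 2, -2, 3, 3, -4; Σd² = 136
ρ = 1 − 6Σd² / [n(n²−1)] = 1 − 6×136 / (8×63) = 1 − 816/504 ≈ -0.619

-0.619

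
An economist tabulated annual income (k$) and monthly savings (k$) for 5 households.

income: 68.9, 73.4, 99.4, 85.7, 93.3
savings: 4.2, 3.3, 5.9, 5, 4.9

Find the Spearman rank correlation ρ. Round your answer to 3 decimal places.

Rank income: 1, 2, 5, 3, 4
Rank savings: 2, 1, 5, 4, 3
d = rank(income) − rank(savings): -1, 1, 0, -1, 1; Σd² = 4
ρ = 1 − 6Σd² / [n(n²−1)] = 1 − 6×4 / (5×24) = 1 − 24/120 ≈ 0.800

0.800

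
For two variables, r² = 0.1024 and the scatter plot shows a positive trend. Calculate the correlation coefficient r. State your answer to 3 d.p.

|r| = √0.1024 = 0.320
The association is positive, so r = 0.320.

0.320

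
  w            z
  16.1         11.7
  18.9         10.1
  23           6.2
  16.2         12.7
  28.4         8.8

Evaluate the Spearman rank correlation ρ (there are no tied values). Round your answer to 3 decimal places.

Rank w: 1, 3, 4, 2, 5
Rank z: 4, 3, 1, 5, 2
d = rank(w) − rank(z): -3, 0, 3, -3, 3; Σd² = 36
ρ = 1 − 6Σd² / [n(n²−1)] = 1 − 6×36 / (5×24) = 1 − 216/120 ≈ -0.800

-0.800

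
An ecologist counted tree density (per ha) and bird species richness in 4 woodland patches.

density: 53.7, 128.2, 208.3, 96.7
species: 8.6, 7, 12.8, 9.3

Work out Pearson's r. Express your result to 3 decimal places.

0.700

n = 4, Σx = 486.9, Σy = 37.7, Σx² = 72058.71, Σy² = 373.29, Σxy = 4924.77
nΣxy − ΣxΣy = 19699.08 − 18356.13 = 1342.95
nΣx² − (Σx)² = 288234.84 − 237071.61 = 51163.23; nΣy² − (Σy)² = 1493.16 − 1421.29 = 71.87
r = 1342.95 / √(51163.23 × 71.87) = 1342.95 / 1917.5769 ≈ 0.700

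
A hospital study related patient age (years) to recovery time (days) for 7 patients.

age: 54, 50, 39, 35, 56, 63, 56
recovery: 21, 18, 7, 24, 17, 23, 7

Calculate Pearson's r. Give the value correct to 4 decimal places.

0.0936

n = 7, Σx = 353, Σy = 117, Σx² = 18403, Σy² = 2257, Σxy = 5940
nΣxy − ΣxΣy = 41580 − 41301 = 279
nΣx² − (Σx)² = 128821 − 124609 = 4212; nΣy² − (Σy)² = 15799 − 13689 = 2110
r = 279 / √(4212 × 2110) = 279 / 2981.1608 ≈ 0.0936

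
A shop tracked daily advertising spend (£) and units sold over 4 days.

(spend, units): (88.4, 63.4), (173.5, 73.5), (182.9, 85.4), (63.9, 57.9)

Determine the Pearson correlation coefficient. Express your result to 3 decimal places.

n = 4, Σx = 508.7, Σy = 280.2, Σx² = 75452.43, Σy² = 20067.38, Σxy = 37676.28
nΣxy − ΣxΣy = 150705.12 − 142537.74 = 8167.38
nΣx² − (Σx)² = 301809.72 − 258775.69 = 43034.03; nΣy² − (Σy)² = 80269.52 − 78512.04 = 1757.48
r = 8167.38 / √(43034.03 × 1757.48) = 8167.38 / 8696.6342 ≈ 0.939

0.939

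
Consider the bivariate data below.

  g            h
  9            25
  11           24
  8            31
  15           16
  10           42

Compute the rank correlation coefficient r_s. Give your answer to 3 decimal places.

-0.700

Rank g: 2, 4, 1, 5, 3
Rank h: 3, 2, 4, 1, 5
d = rank(g) − rank(h): -1, 2, -3, 4, -2; Σd² = 34
ρ = 1 − 6Σd² / [n(n²−1)] = 1 − 6×34 / (5×24) = 1 − 204/120 ≈ -0.700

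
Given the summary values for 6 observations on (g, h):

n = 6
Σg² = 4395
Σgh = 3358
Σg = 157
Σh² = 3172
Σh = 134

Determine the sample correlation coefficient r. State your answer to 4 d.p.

r = (nΣgh − ΣgΣh) / √[(nΣg² − (Σg)²)(nΣh² − (Σh)²)]
Numerator: 6×3358 − 157×134 = -890
Denominator: √[(26370 − 24649)(19032 − 17956)] = √[1721 × 1076] = 1360.8071
r = -890 / 1360.8071 ≈ -0.6540

-0.6540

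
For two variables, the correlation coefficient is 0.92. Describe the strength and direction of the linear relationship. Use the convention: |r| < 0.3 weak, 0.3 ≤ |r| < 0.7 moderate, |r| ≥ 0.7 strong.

strong positive

r = 0.92 > 0 so the relationship is positive.
|r| = 0.92, which falls in the strong range.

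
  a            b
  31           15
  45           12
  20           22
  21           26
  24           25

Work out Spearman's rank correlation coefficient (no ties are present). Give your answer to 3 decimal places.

-0.700

Rank a: 4, 5, 1, 2, 3
Rank b: 2, 1, 3, 5, 4
d = rank(a) − rank(b): 2, 4, -2, -3, -1; Σd² = 34
ρ = 1 − 6Σd² / [n(n²−1)] = 1 − 6×34 / (5×24) = 1 − 204/120 ≈ -0.700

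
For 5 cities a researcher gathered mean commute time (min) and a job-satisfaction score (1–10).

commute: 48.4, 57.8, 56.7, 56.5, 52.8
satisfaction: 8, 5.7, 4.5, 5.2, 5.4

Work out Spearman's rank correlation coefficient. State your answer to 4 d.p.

-0.4000

Rank commute: 1, 5, 4, 3, 2
Rank satisfaction: 5, 4, 1, 2, 3
d = rank(commute) − rank(satisfaction): -4, 1, 3, 1, -1; Σd² = 28
ρ = 1 − 6Σd² / [n(n²−1)] = 1 − 6×28 / (5×24) = 1 − 168/120 ≈ -0.4000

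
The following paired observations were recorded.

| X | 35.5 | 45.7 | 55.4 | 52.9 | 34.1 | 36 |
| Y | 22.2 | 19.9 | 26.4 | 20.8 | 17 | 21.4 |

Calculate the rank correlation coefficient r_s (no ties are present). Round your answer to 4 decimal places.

Rank X: 2, 4, 6, 5, 1, 3
Rank Y: 5, 2, 6, 3, 1, 4
d = rank(X) − rank(Y): -3, 2, 0, 2, 0, -1; Σd² = 18
ρ = 1 − 6Σd² / [n(n²−1)] = 1 − 6×18 / (6×35) = 1 − 108/210 ≈ 0.4857

0.4857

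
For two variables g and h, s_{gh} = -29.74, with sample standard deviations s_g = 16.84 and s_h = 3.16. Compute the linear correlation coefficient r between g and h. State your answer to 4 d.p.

r = Cov(g,h) / (s_g · s_h) = -29.74 / (16.84 × 3.16)
  = -29.74 / 53.2144 ≈ -0.5589

-0.5589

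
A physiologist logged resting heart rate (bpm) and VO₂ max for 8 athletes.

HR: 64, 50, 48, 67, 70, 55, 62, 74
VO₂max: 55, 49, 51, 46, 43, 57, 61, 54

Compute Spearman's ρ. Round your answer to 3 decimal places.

-0.238

Rank HR: 5, 2, 1, 6, 7, 3, 4, 8
Rank VO₂max: 6, 3, 4, 2, 1, 7, 8, 5
d = rank(HR) − rank(VO₂max): -1, -1, -3, 4, 6, -4, -4, 3; Σd² = 104
ρ = 1 − 6Σd² / [n(n²−1)] = 1 − 6×104 / (8×63) = 1 − 624/504 ≈ -0.238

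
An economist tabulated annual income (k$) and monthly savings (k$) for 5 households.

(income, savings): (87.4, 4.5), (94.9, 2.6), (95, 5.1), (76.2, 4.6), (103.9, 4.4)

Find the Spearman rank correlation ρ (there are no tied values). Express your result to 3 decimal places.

-0.200

Rank income: 2, 3, 4, 1, 5
Rank savings: 3, 1, 5, 4, 2
d = rank(income) − rank(savings): -1, 2, -1, -3, 3; Σd² = 24
ρ = 1 − 6Σd² / [n(n²−1)] = 1 − 6×24 / (5×24) = 1 − 144/120 ≈ -0.200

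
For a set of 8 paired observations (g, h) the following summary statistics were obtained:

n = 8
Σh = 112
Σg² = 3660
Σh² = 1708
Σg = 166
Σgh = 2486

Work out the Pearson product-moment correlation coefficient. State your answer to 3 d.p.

0.933

r = (nΣgh − ΣgΣh) / √[(nΣg² − (Σg)²)(nΣh² − (Σh)²)]
Numerator: 8×2486 − 166×112 = 1296
Denominator: √[(29280 − 27556)(13664 − 12544)] = √[1724 × 1120] = 1389.5611
r = 1296 / 1389.5611 ≈ 0.933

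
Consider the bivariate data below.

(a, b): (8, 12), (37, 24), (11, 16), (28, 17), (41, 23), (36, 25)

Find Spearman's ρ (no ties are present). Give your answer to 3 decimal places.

Rank a: 1, 5, 2, 3, 6, 4
Rank b: 1, 5, 2, 3, 4, 6
d = rank(a) − rank(b): 0, 0, 0, 0, 2, -2; Σd² = 8
ρ = 1 − 6Σd² / [n(n²−1)] = 1 − 6×8 / (6×35) = 1 − 48/210 ≈ 0.771

0.771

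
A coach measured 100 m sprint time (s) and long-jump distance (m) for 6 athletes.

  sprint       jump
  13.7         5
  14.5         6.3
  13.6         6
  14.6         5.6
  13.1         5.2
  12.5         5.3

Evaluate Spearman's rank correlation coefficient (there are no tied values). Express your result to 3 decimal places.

0.371

Rank sprint: 4, 5, 3, 6, 2, 1
Rank jump: 1, 6, 5, 4, 2, 3
d = rank(sprint) − rank(jump): 3, -1, -2, 2, 0, -2; Σd² = 22
ρ = 1 − 6Σd² / [n(n²−1)] = 1 − 6×22 / (6×35) = 1 − 132/210 ≈ 0.371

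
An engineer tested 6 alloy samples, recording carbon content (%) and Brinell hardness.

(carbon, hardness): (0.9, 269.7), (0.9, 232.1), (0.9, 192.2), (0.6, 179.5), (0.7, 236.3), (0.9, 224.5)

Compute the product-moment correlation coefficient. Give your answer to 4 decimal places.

0.4668

n = 6, Σx = 4.9, Σy = 1334.3, Σx² = 4.09, Σy² = 302007.53, Σxy = 1099.76
nΣxy − ΣxΣy = 6598.56 − 6538.07 = 60.49
nΣx² − (Σx)² = 24.54 − 24.01 = 0.53; nΣy² − (Σy)² = 1812045.18 − 1780356.49 = 31688.69
r = 60.49 / √(0.53 × 31688.69) = 60.49 / 129.5955 ≈ 0.4668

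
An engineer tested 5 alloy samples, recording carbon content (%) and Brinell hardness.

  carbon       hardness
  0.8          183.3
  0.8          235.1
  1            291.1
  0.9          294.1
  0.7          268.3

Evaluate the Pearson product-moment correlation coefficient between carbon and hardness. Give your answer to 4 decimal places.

n = 5, Σx = 4.2, Σy = 1271.9, Σx² = 3.58, Σy² = 332089.81, Σxy = 1078.32
nΣxy − ΣxΣy = 5391.6 − 5341.98 = 49.62
nΣx² − (Σx)² = 17.9 − 17.64 = 0.26; nΣy² − (Σy)² = 1660449.05 − 1617729.61 = 42719.44
r = 49.62 / √(0.26 × 42719.44) = 49.62 / 105.3900 ≈ 0.4708

0.4708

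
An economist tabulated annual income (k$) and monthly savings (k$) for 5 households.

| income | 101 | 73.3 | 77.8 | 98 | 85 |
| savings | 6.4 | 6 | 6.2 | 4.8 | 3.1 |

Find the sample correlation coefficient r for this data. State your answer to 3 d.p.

n = 5, Σx = 435.1, Σy = 26.5, Σx² = 38455.73, Σy² = 148.05, Σxy = 2302.46
nΣxy − ΣxΣy = 11512.3 − 11530.15 = -17.85
nΣx² − (Σx)² = 192278.65 − 189312.01 = 2966.64; nΣy² − (Σy)² = 740.25 − 702.25 = 38
r = -17.85 / √(2966.64 × 38) = -17.85 / 335.7563 ≈ -0.053

-0.053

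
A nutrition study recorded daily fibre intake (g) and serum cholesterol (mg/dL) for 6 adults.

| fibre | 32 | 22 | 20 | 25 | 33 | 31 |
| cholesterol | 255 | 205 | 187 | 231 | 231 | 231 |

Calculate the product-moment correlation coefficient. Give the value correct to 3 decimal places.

0.854

n = 6, Σx = 163, Σy = 1340, Σx² = 4583, Σy² = 302102, Σxy = 36969
nΣxy − ΣxΣy = 221814 − 218420 = 3394
nΣx² − (Σx)² = 27498 − 26569 = 929; nΣy² − (Σy)² = 1812612 − 1795600 = 17012
r = 3394 / √(929 × 17012) = 3394 / 3975.4431 ≈ 0.854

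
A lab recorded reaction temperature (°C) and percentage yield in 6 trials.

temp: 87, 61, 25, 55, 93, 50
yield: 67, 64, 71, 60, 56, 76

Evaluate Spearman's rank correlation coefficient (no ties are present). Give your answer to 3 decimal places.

-0.714

Rank temp: 5, 4, 1, 3, 6, 2
Rank yield: 4, 3, 5, 2, 1, 6
d = rank(temp) − rank(yield): 1, 1, -4, 1, 5, -4; Σd² = 60
ρ = 1 − 6Σd² / [n(n²−1)] = 1 − 6×60 / (6×35) = 1 − 360/210 ≈ -0.714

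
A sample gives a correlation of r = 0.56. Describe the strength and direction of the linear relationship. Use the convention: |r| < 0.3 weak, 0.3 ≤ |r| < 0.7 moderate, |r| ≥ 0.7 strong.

r = 0.56 > 0 so the relationship is positive.
|r| = 0.56, which falls in the moderate range.

moderate positive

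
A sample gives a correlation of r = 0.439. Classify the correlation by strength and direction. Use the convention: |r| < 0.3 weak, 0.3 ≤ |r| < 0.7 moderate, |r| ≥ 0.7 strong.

moderate positive

r = 0.439 > 0 so the relationship is positive.
|r| = 0.439, which falls in the moderate range.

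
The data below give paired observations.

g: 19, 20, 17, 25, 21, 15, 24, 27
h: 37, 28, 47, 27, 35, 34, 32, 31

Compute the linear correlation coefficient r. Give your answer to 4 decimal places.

n = 8, Σg = 168, Σh = 271, Σg² = 3646, Σh² = 9457, Σgh = 5587
nΣgh − ΣgΣh = 44696 − 45528 = -832
nΣg² − (Σg)² = 29168 − 28224 = 944; nΣh² − (Σh)² = 75656 − 73441 = 2215
r = -832 / √(944 × 2215) = -832 / 1446.0152 ≈ -0.5754

-0.5754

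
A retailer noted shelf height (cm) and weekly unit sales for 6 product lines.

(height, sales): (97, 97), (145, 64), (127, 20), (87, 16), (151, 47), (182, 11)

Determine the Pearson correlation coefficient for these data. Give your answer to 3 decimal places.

-0.304

n = 6, Σx = 789, Σy = 255, Σx² = 110057, Σy² = 16491, Σxy = 31720
nΣxy − ΣxΣy = 190320 − 201195 = -10875
nΣx² − (Σx)² = 660342 − 622521 = 37821; nΣy² − (Σy)² = 98946 − 65025 = 33921
r = -10875 / √(37821 × 33921) = -10875 / 35817.9584 ≈ -0.304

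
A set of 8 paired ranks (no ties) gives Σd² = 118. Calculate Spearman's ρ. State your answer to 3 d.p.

ρ = 1 − 6Σd² / [n(n²−1)] = 1 − 6×118 / (8×63)
  = 1 − 708/504 = 1 − 1.4048 ≈ -0.405

-0.405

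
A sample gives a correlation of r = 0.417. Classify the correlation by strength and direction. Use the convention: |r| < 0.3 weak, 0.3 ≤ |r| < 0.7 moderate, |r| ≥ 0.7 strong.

r = 0.417 > 0 so the relationship is positive.
|r| = 0.417, which falls in the moderate range.

moderate positive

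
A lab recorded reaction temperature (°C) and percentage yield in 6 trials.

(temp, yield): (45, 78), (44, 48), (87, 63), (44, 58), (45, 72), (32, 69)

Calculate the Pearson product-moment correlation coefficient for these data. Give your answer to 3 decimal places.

-0.101

n = 6, Σx = 297, Σy = 388, Σx² = 16515, Σy² = 25666, Σxy = 19103
nΣxy − ΣxΣy = 114618 − 115236 = -618
nΣx² − (Σx)² = 99090 − 88209 = 10881; nΣy² − (Σy)² = 153996 − 150544 = 3452
r = -618 / √(10881 × 3452) = -618 / 6128.7203 ≈ -0.101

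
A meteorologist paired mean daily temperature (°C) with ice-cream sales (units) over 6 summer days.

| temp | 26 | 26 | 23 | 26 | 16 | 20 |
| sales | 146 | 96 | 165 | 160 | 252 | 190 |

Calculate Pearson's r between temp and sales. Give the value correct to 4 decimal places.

n = 6, Σx = 137, Σy = 1009, Σx² = 3213, Σy² = 182961, Σxy = 22079
nΣxy − ΣxΣy = 132474 − 138233 = -5759
nΣx² − (Σx)² = 19278 − 18769 = 509; nΣy² − (Σy)² = 1097766 − 1018081 = 79685
r = -5759 / √(509 × 79685) = -5759 / 6368.6470 ≈ -0.9043

-0.9043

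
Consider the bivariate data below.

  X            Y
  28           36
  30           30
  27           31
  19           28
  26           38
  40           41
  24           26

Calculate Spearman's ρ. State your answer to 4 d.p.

0.6429

Rank X: 5, 6, 4, 1, 3, 7, 2
Rank Y: 5, 3, 4, 2, 6, 7, 1
d = rank(X) − rank(Y): 0, 3, 0, -1, -3, 0, 1; Σd² = 20
ρ = 1 − 6Σd² / [n(n²−1)] = 1 − 6×20 / (7×48) = 1 − 120/336 ≈ 0.6429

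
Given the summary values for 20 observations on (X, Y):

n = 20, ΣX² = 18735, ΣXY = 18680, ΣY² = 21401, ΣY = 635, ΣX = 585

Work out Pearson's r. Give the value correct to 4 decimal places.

r = (nΣXY − ΣXΣY) / √[(nΣX² − (ΣX)²)(nΣY² − (ΣY)²)]
Numerator: 20×18680 − 585×635 = 2125
Denominator: √[(374700 − 342225)(428020 − 403225)] = √[32475 × 24795] = 28376.3568
r = 2125 / 28376.3568 ≈ 0.0749

0.0749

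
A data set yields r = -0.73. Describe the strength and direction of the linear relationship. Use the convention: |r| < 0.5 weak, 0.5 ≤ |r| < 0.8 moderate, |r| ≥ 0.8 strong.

moderate negative

r = -0.73 < 0 so the relationship is negative.
|r| = 0.73, which falls in the moderate range.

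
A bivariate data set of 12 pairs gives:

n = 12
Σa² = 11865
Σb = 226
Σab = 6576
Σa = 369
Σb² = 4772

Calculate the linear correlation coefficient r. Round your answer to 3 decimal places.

-0.722

r = (nΣab − ΣaΣb) / √[(nΣa² − (Σa)²)(nΣb² − (Σb)²)]
Numerator: 12×6576 − 369×226 = -4482
Denominator: √[(142380 − 136161)(57264 − 51076)] = √[6219 × 6188] = 6203.4806
r = -4482 / 6203.4806 ≈ -0.722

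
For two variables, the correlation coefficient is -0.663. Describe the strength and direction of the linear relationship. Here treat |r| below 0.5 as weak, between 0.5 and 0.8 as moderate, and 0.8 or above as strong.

r = -0.663 < 0 so the relationship is negative.
|r| = 0.663, which falls in the moderate range.

moderate negative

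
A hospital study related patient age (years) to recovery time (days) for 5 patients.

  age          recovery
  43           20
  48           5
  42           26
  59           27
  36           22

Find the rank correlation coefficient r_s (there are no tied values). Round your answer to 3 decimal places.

Rank age: 3, 4, 2, 5, 1
Rank recovery: 2, 1, 4, 5, 3
d = rank(age) − rank(recovery): 1, 3, -2, 0, -2; Σd² = 18
ρ = 1 − 6Σd² / [n(n²−1)] = 1 − 6×18 / (5×24) = 1 − 108/120 ≈ 0.100

0.100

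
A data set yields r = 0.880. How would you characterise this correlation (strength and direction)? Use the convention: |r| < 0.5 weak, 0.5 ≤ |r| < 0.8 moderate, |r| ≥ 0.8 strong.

r = 0.880 > 0 so the relationship is positive.
|r| = 0.880, which falls in the strong range.

strong positive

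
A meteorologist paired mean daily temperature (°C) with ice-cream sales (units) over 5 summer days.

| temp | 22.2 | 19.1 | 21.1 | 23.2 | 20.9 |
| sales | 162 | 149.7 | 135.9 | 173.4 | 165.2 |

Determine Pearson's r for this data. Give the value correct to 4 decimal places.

0.5840

n = 5, Σx = 106.5, Σy = 786.2, Σx² = 2277.91, Σy² = 124481.5, Σxy = 16798.72
nΣxy − ΣxΣy = 83993.6 − 83730.3 = 263.3
nΣx² − (Σx)² = 11389.55 − 11342.25 = 47.3; nΣy² − (Σy)² = 622407.5 − 618110.44 = 4297.06
r = 263.3 / √(47.3 × 4297.06) = 263.3 / 450.8336 ≈ 0.5840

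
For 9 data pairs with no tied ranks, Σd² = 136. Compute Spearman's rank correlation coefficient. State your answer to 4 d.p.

-0.1333

ρ = 1 − 6Σd² / [n(n²−1)] = 1 − 6×136 / (9×80)
  = 1 − 816/720 = 1 − 1.13333 ≈ -0.1333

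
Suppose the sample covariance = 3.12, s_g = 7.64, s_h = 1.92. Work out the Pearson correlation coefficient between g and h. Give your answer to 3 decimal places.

r = Cov(g,h) / (s_g · s_h) = 3.12 / (7.64 × 1.92)
  = 3.12 / 14.6688 ≈ 0.213

0.213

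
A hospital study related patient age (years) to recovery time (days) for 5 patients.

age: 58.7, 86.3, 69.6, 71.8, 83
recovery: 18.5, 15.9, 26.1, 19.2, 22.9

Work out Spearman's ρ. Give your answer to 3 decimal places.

-0.300

Rank age: 1, 5, 2, 3, 4
Rank recovery: 2, 1, 5, 3, 4
d = rank(age) − rank(recovery): -1, 4, -3, 0, 0; Σd² = 26
ρ = 1 − 6Σd² / [n(n²−1)] = 1 − 6×26 / (5×24) = 1 − 156/120 ≈ -0.300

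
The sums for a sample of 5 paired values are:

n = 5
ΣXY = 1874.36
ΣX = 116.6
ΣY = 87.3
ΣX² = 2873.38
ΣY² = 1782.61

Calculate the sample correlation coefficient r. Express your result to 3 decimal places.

-0.809

r = (nΣXY − ΣXΣY) / √[(nΣX² − (ΣX)²)(nΣY² − (ΣY)²)]
Numerator: 5×1874.36 − 116.6×87.3 = -807.38
Denominator: √[(14366.9 − 13595.56)(8913.05 − 7621.29)] = √[771.34 × 1291.76] = 998.1914
r = -807.38 / 998.1914 ≈ -0.809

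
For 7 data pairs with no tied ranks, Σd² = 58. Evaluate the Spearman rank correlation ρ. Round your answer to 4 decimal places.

-0.0357

ρ = 1 − 6Σd² / [n(n²−1)] = 1 − 6×58 / (7×48)
  = 1 − 348/336 = 1 − 1.03571 ≈ -0.0357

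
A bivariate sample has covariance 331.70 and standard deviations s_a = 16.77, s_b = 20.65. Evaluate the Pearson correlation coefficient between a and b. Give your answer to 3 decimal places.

0.958

r = Cov(a,b) / (s_a · s_b) = 331.70 / (16.77 × 20.65)
  = 331.70 / 346.3005 ≈ 0.958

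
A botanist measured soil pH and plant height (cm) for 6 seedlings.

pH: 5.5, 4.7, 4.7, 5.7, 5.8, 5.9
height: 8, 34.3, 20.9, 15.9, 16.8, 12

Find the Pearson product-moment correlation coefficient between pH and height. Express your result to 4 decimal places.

-0.7456

n = 6, Σx = 32.3, Σy = 107.9, Σx² = 175.37, Σy² = 2356.35, Σxy = 562.31
nΣxy − ΣxΣy = 3373.86 − 3485.17 = -111.31
nΣx² − (Σx)² = 1052.22 − 1043.29 = 8.93; nΣy² − (Σy)² = 14138.1 − 11642.41 = 2495.69
r = -111.31 / √(8.93 × 2495.69) = -111.31 / 149.2867 ≈ -0.7456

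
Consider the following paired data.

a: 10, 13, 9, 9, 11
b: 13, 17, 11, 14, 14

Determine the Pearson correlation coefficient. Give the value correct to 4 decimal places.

n = 5, Σa = 52, Σb = 69, Σa² = 552, Σb² = 971, Σab = 730
nΣab − ΣaΣb = 3650 − 3588 = 62
nΣa² − (Σa)² = 2760 − 2704 = 56; nΣb² − (Σb)² = 4855 − 4761 = 94
r = 62 / √(56 × 94) = 62 / 72.5534 ≈ 0.8545

0.8545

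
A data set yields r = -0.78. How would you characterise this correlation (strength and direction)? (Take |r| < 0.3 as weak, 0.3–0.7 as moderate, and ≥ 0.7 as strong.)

strong negative

r = -0.78 < 0 so the relationship is negative.
|r| = 0.78, which falls in the strong range.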